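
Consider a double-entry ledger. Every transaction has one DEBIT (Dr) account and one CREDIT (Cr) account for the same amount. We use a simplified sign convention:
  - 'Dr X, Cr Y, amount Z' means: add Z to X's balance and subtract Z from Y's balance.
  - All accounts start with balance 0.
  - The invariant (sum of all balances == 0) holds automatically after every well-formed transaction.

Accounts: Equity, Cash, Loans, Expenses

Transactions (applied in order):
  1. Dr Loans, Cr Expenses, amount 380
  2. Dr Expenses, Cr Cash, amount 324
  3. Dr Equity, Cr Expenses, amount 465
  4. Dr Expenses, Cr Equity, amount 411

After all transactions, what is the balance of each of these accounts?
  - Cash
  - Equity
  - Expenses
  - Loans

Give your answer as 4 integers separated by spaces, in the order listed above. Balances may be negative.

After txn 1 (Dr Loans, Cr Expenses, amount 380): Expenses=-380 Loans=380
After txn 2 (Dr Expenses, Cr Cash, amount 324): Cash=-324 Expenses=-56 Loans=380
After txn 3 (Dr Equity, Cr Expenses, amount 465): Cash=-324 Equity=465 Expenses=-521 Loans=380
After txn 4 (Dr Expenses, Cr Equity, amount 411): Cash=-324 Equity=54 Expenses=-110 Loans=380

Answer: -324 54 -110 380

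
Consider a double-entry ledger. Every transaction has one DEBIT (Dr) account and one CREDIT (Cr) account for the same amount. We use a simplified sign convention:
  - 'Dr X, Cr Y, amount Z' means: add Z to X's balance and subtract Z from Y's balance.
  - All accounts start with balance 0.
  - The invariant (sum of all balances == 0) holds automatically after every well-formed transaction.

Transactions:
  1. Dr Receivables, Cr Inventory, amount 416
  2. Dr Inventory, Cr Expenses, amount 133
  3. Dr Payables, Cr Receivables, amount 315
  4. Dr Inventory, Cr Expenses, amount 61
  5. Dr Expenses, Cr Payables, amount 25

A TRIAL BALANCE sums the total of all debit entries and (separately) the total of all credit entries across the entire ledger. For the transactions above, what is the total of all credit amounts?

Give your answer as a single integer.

Answer: 950

Derivation:
Txn 1: credit+=416
Txn 2: credit+=133
Txn 3: credit+=315
Txn 4: credit+=61
Txn 5: credit+=25
Total credits = 950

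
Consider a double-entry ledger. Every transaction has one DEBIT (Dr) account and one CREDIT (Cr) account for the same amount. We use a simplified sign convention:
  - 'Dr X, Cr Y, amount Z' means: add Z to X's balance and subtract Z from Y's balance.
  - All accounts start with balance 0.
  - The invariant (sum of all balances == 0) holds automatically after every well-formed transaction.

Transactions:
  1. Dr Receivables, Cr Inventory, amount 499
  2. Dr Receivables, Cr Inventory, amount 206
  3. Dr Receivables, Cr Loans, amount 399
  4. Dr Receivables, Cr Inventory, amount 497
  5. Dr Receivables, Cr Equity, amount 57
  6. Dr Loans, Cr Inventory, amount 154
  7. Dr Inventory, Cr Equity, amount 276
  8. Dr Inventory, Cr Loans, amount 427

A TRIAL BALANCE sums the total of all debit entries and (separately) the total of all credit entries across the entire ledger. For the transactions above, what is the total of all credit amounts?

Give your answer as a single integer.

Txn 1: credit+=499
Txn 2: credit+=206
Txn 3: credit+=399
Txn 4: credit+=497
Txn 5: credit+=57
Txn 6: credit+=154
Txn 7: credit+=276
Txn 8: credit+=427
Total credits = 2515

Answer: 2515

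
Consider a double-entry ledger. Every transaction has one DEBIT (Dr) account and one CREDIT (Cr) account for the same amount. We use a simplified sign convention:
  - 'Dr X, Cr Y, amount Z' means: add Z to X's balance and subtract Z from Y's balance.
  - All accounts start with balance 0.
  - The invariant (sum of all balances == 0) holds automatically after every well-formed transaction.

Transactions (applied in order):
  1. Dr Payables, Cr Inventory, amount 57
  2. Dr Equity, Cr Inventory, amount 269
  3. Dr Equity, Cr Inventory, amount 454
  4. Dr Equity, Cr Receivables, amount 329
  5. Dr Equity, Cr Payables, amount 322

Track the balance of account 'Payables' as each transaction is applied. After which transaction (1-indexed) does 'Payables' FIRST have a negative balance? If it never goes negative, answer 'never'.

After txn 1: Payables=57
After txn 2: Payables=57
After txn 3: Payables=57
After txn 4: Payables=57
After txn 5: Payables=-265

Answer: 5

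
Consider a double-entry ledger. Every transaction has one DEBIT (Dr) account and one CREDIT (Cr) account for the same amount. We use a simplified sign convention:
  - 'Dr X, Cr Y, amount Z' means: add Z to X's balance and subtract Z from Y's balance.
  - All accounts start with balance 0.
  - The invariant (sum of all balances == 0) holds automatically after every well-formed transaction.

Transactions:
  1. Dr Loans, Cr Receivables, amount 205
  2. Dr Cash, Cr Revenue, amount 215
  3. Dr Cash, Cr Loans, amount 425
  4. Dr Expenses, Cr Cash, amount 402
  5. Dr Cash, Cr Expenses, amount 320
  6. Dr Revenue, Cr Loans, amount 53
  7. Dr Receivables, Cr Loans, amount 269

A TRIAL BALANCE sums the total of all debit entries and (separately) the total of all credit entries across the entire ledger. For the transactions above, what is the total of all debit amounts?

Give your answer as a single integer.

Answer: 1889

Derivation:
Txn 1: debit+=205
Txn 2: debit+=215
Txn 3: debit+=425
Txn 4: debit+=402
Txn 5: debit+=320
Txn 6: debit+=53
Txn 7: debit+=269
Total debits = 1889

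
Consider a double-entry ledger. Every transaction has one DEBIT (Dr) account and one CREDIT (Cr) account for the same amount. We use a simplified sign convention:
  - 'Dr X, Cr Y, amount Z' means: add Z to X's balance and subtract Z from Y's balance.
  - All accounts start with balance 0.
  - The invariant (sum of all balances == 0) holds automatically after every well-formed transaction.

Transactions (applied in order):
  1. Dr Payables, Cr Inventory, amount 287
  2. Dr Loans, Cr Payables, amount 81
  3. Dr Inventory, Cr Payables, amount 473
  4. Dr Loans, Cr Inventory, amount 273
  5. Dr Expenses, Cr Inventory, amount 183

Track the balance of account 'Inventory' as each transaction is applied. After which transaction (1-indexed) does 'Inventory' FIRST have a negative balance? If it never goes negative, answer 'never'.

After txn 1: Inventory=-287

Answer: 1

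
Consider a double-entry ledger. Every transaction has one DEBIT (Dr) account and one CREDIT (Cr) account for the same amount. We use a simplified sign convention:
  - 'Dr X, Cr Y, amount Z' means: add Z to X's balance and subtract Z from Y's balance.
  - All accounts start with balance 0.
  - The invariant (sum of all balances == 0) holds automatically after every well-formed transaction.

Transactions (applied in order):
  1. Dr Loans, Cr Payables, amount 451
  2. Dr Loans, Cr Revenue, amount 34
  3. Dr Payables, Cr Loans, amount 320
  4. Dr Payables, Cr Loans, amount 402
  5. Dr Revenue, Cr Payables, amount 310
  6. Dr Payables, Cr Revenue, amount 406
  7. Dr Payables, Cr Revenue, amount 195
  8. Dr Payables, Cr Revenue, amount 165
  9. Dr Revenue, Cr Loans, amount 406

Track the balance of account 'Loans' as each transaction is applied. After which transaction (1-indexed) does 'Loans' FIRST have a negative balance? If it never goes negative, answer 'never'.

Answer: 4

Derivation:
After txn 1: Loans=451
After txn 2: Loans=485
After txn 3: Loans=165
After txn 4: Loans=-237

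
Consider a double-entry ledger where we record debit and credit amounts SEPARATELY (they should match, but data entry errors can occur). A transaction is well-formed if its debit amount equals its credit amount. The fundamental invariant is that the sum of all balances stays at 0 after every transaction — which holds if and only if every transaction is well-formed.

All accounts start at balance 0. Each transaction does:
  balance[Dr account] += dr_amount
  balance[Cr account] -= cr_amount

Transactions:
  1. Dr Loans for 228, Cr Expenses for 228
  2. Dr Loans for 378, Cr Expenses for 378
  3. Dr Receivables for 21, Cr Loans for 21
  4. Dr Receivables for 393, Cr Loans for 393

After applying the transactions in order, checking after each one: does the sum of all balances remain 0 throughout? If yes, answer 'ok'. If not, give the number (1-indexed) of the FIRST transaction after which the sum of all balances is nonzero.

After txn 1: dr=228 cr=228 sum_balances=0
After txn 2: dr=378 cr=378 sum_balances=0
After txn 3: dr=21 cr=21 sum_balances=0
After txn 4: dr=393 cr=393 sum_balances=0

Answer: ok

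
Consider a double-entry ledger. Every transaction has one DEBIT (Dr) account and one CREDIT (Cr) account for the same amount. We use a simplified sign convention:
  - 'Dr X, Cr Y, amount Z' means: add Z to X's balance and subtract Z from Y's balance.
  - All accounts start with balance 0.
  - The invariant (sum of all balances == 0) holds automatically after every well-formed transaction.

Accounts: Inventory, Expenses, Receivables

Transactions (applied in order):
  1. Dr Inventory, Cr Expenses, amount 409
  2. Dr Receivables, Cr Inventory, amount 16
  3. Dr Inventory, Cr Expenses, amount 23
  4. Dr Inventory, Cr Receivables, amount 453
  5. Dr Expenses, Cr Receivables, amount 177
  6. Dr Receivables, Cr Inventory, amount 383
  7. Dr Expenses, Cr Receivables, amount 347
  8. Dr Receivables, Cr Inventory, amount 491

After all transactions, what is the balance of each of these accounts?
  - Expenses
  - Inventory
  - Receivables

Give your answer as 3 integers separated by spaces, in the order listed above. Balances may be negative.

Answer: 92 -5 -87

Derivation:
After txn 1 (Dr Inventory, Cr Expenses, amount 409): Expenses=-409 Inventory=409
After txn 2 (Dr Receivables, Cr Inventory, amount 16): Expenses=-409 Inventory=393 Receivables=16
After txn 3 (Dr Inventory, Cr Expenses, amount 23): Expenses=-432 Inventory=416 Receivables=16
After txn 4 (Dr Inventory, Cr Receivables, amount 453): Expenses=-432 Inventory=869 Receivables=-437
After txn 5 (Dr Expenses, Cr Receivables, amount 177): Expenses=-255 Inventory=869 Receivables=-614
After txn 6 (Dr Receivables, Cr Inventory, amount 383): Expenses=-255 Inventory=486 Receivables=-231
After txn 7 (Dr Expenses, Cr Receivables, amount 347): Expenses=92 Inventory=486 Receivables=-578
After txn 8 (Dr Receivables, Cr Inventory, amount 491): Expenses=92 Inventory=-5 Receivables=-87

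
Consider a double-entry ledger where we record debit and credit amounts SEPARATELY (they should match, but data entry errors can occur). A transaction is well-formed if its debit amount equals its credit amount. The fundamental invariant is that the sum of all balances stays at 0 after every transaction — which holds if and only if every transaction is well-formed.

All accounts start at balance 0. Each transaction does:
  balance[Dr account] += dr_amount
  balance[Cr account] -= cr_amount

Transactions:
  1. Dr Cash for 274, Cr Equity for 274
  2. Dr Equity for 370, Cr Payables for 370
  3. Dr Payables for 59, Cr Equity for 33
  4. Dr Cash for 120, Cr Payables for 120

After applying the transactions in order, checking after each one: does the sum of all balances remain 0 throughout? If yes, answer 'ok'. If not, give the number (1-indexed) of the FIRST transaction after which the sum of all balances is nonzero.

Answer: 3

Derivation:
After txn 1: dr=274 cr=274 sum_balances=0
After txn 2: dr=370 cr=370 sum_balances=0
After txn 3: dr=59 cr=33 sum_balances=26
After txn 4: dr=120 cr=120 sum_balances=26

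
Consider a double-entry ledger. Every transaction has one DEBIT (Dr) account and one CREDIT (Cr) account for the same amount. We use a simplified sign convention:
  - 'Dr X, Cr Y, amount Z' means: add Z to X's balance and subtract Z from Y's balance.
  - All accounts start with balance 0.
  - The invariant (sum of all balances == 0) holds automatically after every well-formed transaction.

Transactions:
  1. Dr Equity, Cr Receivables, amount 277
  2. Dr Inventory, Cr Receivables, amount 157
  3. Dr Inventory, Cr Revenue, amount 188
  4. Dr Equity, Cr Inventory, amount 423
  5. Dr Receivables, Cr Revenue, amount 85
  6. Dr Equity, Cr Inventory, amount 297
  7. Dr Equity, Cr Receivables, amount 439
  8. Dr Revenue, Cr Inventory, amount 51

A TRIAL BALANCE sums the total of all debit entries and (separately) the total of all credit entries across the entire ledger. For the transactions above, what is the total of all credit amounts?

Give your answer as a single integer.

Txn 1: credit+=277
Txn 2: credit+=157
Txn 3: credit+=188
Txn 4: credit+=423
Txn 5: credit+=85
Txn 6: credit+=297
Txn 7: credit+=439
Txn 8: credit+=51
Total credits = 1917

Answer: 1917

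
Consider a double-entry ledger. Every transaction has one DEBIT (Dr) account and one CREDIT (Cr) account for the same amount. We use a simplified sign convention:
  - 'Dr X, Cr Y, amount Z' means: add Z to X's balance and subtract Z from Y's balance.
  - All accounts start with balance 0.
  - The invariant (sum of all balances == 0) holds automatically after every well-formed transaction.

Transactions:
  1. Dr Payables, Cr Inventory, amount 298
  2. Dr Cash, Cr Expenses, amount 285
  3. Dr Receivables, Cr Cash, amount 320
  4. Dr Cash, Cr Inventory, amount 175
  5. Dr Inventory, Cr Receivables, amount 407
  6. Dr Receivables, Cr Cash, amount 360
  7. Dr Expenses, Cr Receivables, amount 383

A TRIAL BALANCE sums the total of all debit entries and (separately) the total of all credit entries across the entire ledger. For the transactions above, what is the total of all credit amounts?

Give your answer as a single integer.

Answer: 2228

Derivation:
Txn 1: credit+=298
Txn 2: credit+=285
Txn 3: credit+=320
Txn 4: credit+=175
Txn 5: credit+=407
Txn 6: credit+=360
Txn 7: credit+=383
Total credits = 2228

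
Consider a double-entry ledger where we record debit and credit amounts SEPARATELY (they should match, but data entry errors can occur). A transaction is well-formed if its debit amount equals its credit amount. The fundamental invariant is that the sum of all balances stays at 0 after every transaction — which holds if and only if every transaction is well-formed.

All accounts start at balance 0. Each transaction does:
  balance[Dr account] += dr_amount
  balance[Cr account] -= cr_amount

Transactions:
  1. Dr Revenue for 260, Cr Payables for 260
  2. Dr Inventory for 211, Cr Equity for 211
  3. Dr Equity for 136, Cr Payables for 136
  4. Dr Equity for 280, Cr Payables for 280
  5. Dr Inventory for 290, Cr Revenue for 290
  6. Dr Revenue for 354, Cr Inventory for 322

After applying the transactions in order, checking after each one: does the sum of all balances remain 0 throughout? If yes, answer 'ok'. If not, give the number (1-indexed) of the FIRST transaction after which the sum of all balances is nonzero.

Answer: 6

Derivation:
After txn 1: dr=260 cr=260 sum_balances=0
After txn 2: dr=211 cr=211 sum_balances=0
After txn 3: dr=136 cr=136 sum_balances=0
After txn 4: dr=280 cr=280 sum_balances=0
After txn 5: dr=290 cr=290 sum_balances=0
After txn 6: dr=354 cr=322 sum_balances=32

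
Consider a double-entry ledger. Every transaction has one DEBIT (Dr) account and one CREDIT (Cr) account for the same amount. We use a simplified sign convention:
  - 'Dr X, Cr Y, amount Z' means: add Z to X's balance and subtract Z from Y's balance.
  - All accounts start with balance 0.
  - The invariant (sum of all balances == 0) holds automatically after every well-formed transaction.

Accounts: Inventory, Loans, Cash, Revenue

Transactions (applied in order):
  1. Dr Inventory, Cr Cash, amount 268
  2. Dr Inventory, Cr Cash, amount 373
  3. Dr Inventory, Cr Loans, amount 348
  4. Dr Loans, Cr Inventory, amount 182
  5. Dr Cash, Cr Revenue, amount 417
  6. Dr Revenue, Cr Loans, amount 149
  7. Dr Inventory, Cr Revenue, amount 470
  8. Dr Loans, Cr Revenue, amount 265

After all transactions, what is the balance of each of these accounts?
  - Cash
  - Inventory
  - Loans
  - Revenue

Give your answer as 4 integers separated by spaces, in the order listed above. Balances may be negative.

Answer: -224 1277 -50 -1003

Derivation:
After txn 1 (Dr Inventory, Cr Cash, amount 268): Cash=-268 Inventory=268
After txn 2 (Dr Inventory, Cr Cash, amount 373): Cash=-641 Inventory=641
After txn 3 (Dr Inventory, Cr Loans, amount 348): Cash=-641 Inventory=989 Loans=-348
After txn 4 (Dr Loans, Cr Inventory, amount 182): Cash=-641 Inventory=807 Loans=-166
After txn 5 (Dr Cash, Cr Revenue, amount 417): Cash=-224 Inventory=807 Loans=-166 Revenue=-417
After txn 6 (Dr Revenue, Cr Loans, amount 149): Cash=-224 Inventory=807 Loans=-315 Revenue=-268
After txn 7 (Dr Inventory, Cr Revenue, amount 470): Cash=-224 Inventory=1277 Loans=-315 Revenue=-738
After txn 8 (Dr Loans, Cr Revenue, amount 265): Cash=-224 Inventory=1277 Loans=-50 Revenue=-1003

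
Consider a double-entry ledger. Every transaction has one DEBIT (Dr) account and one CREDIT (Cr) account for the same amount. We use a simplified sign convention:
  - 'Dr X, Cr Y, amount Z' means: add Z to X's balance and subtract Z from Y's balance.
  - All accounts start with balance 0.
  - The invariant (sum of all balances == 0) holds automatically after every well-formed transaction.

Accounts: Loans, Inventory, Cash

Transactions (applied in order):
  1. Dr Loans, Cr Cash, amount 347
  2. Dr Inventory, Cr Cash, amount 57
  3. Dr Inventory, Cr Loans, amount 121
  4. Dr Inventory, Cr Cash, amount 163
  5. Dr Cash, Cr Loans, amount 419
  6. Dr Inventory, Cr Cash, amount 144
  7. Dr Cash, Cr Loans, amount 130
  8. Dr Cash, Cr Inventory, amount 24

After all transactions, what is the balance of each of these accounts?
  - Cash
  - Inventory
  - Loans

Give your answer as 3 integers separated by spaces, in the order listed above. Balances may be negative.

After txn 1 (Dr Loans, Cr Cash, amount 347): Cash=-347 Loans=347
After txn 2 (Dr Inventory, Cr Cash, amount 57): Cash=-404 Inventory=57 Loans=347
After txn 3 (Dr Inventory, Cr Loans, amount 121): Cash=-404 Inventory=178 Loans=226
After txn 4 (Dr Inventory, Cr Cash, amount 163): Cash=-567 Inventory=341 Loans=226
After txn 5 (Dr Cash, Cr Loans, amount 419): Cash=-148 Inventory=341 Loans=-193
After txn 6 (Dr Inventory, Cr Cash, amount 144): Cash=-292 Inventory=485 Loans=-193
After txn 7 (Dr Cash, Cr Loans, amount 130): Cash=-162 Inventory=485 Loans=-323
After txn 8 (Dr Cash, Cr Inventory, amount 24): Cash=-138 Inventory=461 Loans=-323

Answer: -138 461 -323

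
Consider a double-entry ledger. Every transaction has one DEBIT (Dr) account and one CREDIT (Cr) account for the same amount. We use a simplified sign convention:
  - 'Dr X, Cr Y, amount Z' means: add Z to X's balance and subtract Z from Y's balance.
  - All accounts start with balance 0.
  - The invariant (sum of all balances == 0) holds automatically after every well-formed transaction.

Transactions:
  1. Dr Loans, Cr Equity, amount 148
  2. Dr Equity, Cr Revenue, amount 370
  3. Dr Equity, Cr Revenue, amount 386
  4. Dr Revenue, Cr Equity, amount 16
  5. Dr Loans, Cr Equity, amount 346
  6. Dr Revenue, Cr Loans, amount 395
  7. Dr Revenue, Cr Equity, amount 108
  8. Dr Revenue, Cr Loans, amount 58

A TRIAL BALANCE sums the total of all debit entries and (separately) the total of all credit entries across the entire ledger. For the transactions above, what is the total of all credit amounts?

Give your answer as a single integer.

Txn 1: credit+=148
Txn 2: credit+=370
Txn 3: credit+=386
Txn 4: credit+=16
Txn 5: credit+=346
Txn 6: credit+=395
Txn 7: credit+=108
Txn 8: credit+=58
Total credits = 1827

Answer: 1827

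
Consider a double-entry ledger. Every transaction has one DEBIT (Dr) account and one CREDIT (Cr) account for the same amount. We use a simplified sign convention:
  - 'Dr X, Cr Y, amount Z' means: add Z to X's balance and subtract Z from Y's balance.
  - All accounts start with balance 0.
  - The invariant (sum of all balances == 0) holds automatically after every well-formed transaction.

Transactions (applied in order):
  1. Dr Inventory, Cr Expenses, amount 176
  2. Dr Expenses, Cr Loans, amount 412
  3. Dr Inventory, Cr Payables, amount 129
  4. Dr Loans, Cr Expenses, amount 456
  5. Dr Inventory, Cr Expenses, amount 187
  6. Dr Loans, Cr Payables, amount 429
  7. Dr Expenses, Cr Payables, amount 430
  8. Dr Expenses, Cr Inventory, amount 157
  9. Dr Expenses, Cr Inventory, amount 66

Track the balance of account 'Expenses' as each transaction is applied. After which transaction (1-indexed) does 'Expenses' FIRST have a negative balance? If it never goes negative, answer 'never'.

Answer: 1

Derivation:
After txn 1: Expenses=-176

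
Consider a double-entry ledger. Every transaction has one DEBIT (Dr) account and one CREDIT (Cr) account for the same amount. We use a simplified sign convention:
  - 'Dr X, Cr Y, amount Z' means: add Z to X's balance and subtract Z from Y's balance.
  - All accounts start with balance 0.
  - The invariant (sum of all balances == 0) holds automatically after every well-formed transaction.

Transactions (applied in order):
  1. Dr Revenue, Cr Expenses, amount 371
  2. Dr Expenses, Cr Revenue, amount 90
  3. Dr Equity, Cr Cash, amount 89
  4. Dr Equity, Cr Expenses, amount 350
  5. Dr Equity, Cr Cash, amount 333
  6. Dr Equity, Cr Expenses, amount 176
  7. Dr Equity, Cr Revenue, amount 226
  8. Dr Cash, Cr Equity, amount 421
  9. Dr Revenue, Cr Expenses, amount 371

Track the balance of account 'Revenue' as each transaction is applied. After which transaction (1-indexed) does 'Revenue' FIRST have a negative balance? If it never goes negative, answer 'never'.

After txn 1: Revenue=371
After txn 2: Revenue=281
After txn 3: Revenue=281
After txn 4: Revenue=281
After txn 5: Revenue=281
After txn 6: Revenue=281
After txn 7: Revenue=55
After txn 8: Revenue=55
After txn 9: Revenue=426

Answer: never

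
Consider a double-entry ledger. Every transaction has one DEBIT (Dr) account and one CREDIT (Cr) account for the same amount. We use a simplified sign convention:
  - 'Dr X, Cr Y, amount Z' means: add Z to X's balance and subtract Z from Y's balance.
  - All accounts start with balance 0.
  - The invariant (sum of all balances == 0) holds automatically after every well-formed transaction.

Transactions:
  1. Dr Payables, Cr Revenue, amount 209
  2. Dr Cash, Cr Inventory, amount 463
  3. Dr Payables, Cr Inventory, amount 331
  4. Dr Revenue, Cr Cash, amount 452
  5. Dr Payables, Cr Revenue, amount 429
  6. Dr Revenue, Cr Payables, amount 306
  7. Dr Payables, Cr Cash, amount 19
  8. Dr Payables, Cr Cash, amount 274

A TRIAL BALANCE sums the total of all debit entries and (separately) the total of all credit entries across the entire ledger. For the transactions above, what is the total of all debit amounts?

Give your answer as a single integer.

Answer: 2483

Derivation:
Txn 1: debit+=209
Txn 2: debit+=463
Txn 3: debit+=331
Txn 4: debit+=452
Txn 5: debit+=429
Txn 6: debit+=306
Txn 7: debit+=19
Txn 8: debit+=274
Total debits = 2483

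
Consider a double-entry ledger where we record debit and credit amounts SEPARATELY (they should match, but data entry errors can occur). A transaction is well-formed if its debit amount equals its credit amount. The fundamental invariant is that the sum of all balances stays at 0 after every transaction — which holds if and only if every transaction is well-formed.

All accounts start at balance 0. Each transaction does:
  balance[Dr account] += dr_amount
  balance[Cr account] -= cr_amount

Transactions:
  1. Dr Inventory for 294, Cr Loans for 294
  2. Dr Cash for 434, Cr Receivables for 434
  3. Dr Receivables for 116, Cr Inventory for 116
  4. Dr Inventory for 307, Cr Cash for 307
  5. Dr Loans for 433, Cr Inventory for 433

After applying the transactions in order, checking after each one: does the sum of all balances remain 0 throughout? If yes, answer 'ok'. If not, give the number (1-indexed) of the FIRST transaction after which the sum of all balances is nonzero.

After txn 1: dr=294 cr=294 sum_balances=0
After txn 2: dr=434 cr=434 sum_balances=0
After txn 3: dr=116 cr=116 sum_balances=0
After txn 4: dr=307 cr=307 sum_balances=0
After txn 5: dr=433 cr=433 sum_balances=0

Answer: ok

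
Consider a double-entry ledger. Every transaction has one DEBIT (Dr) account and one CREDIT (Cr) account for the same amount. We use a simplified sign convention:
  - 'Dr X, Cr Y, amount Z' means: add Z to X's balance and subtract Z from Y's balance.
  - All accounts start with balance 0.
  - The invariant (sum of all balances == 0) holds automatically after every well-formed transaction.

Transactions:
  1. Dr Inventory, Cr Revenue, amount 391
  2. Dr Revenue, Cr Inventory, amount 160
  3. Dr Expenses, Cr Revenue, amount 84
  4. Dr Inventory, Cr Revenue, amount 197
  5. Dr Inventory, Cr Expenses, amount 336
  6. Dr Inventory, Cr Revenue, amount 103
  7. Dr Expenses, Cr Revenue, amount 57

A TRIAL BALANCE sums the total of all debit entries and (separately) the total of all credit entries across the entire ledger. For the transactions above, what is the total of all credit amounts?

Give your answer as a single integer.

Answer: 1328

Derivation:
Txn 1: credit+=391
Txn 2: credit+=160
Txn 3: credit+=84
Txn 4: credit+=197
Txn 5: credit+=336
Txn 6: credit+=103
Txn 7: credit+=57
Total credits = 1328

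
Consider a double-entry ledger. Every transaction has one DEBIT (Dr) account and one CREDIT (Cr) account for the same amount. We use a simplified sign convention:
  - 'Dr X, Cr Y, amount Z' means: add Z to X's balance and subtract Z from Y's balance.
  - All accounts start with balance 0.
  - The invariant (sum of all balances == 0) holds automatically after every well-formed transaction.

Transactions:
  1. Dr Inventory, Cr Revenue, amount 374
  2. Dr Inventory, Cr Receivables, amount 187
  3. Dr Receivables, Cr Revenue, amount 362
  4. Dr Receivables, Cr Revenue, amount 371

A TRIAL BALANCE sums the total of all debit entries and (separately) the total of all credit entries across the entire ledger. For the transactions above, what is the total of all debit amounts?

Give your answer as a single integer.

Txn 1: debit+=374
Txn 2: debit+=187
Txn 3: debit+=362
Txn 4: debit+=371
Total debits = 1294

Answer: 1294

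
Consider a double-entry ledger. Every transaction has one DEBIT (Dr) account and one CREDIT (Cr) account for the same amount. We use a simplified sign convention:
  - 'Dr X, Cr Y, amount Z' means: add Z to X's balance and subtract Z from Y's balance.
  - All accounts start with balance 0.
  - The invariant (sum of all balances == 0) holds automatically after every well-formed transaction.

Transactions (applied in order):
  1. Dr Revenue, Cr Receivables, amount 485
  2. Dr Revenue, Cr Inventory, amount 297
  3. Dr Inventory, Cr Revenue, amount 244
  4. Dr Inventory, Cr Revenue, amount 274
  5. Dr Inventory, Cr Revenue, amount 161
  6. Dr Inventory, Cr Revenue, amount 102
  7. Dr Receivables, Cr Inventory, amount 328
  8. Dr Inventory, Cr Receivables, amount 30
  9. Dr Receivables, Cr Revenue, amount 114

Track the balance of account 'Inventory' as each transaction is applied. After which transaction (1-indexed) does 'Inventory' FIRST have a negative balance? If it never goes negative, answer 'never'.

After txn 1: Inventory=0
After txn 2: Inventory=-297

Answer: 2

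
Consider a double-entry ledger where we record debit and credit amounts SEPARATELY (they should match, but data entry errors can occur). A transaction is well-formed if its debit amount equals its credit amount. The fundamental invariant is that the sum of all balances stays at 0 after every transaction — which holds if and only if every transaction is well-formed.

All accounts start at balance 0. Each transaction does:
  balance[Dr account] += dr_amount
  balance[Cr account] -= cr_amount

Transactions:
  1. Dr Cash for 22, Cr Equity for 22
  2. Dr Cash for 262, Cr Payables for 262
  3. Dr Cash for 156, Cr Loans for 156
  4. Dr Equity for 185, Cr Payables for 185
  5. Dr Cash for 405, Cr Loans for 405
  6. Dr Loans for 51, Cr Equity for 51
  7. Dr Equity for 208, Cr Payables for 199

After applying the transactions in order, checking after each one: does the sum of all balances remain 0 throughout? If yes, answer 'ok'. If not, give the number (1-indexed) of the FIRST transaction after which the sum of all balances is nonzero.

After txn 1: dr=22 cr=22 sum_balances=0
After txn 2: dr=262 cr=262 sum_balances=0
After txn 3: dr=156 cr=156 sum_balances=0
After txn 4: dr=185 cr=185 sum_balances=0
After txn 5: dr=405 cr=405 sum_balances=0
After txn 6: dr=51 cr=51 sum_balances=0
After txn 7: dr=208 cr=199 sum_balances=9

Answer: 7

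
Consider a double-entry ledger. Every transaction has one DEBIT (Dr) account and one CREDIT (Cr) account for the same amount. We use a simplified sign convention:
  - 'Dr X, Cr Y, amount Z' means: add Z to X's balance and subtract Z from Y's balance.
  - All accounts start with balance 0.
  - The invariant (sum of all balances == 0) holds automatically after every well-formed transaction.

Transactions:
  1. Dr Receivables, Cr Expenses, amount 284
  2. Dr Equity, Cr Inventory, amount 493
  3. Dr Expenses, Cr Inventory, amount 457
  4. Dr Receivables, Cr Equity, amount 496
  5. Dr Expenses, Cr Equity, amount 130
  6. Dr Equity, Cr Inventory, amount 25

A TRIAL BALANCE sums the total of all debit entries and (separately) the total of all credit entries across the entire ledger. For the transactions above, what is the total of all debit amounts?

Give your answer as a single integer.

Txn 1: debit+=284
Txn 2: debit+=493
Txn 3: debit+=457
Txn 4: debit+=496
Txn 5: debit+=130
Txn 6: debit+=25
Total debits = 1885

Answer: 1885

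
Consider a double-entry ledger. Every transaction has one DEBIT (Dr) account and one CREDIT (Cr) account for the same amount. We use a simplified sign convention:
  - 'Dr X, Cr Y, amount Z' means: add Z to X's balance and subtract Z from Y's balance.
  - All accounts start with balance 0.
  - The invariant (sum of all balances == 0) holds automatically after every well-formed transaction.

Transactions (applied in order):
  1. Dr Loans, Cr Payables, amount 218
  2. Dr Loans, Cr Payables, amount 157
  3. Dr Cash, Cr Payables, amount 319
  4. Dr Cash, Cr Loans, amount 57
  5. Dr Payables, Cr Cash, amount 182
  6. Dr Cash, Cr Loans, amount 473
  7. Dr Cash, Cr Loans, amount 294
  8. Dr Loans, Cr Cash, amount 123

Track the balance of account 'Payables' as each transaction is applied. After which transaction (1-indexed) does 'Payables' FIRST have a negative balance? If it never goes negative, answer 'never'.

After txn 1: Payables=-218

Answer: 1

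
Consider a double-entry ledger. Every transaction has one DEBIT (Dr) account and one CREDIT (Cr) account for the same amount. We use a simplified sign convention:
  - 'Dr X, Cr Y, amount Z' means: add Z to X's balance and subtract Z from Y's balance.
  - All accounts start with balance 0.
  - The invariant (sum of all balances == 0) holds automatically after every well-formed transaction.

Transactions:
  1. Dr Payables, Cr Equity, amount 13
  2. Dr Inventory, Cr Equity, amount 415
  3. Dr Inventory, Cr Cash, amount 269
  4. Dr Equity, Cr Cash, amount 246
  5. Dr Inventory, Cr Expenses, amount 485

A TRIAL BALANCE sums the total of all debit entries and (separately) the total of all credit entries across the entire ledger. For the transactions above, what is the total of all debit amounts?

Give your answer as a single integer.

Txn 1: debit+=13
Txn 2: debit+=415
Txn 3: debit+=269
Txn 4: debit+=246
Txn 5: debit+=485
Total debits = 1428

Answer: 1428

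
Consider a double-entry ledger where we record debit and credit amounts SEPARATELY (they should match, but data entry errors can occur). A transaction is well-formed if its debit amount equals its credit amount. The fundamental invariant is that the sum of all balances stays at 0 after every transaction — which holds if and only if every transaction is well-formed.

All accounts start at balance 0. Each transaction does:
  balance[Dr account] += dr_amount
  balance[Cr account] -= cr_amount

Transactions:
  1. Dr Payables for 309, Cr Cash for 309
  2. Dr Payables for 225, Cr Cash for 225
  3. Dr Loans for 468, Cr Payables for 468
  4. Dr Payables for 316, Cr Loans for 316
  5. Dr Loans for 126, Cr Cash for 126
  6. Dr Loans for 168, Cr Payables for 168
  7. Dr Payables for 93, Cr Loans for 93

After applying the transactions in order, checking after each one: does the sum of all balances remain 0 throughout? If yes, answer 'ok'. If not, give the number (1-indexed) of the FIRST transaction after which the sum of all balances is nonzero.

After txn 1: dr=309 cr=309 sum_balances=0
After txn 2: dr=225 cr=225 sum_balances=0
After txn 3: dr=468 cr=468 sum_balances=0
After txn 4: dr=316 cr=316 sum_balances=0
After txn 5: dr=126 cr=126 sum_balances=0
After txn 6: dr=168 cr=168 sum_balances=0
After txn 7: dr=93 cr=93 sum_balances=0

Answer: ok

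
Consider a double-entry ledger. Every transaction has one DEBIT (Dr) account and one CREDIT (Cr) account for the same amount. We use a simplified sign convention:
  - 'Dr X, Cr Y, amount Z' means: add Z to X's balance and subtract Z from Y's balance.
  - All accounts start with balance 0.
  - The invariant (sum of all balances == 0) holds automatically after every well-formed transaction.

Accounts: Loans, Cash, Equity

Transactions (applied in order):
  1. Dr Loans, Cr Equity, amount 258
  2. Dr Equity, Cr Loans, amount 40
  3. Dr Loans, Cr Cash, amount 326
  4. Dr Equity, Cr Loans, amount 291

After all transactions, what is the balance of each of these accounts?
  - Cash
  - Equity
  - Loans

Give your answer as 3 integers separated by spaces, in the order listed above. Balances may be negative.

Answer: -326 73 253

Derivation:
After txn 1 (Dr Loans, Cr Equity, amount 258): Equity=-258 Loans=258
After txn 2 (Dr Equity, Cr Loans, amount 40): Equity=-218 Loans=218
After txn 3 (Dr Loans, Cr Cash, amount 326): Cash=-326 Equity=-218 Loans=544
After txn 4 (Dr Equity, Cr Loans, amount 291): Cash=-326 Equity=73 Loans=253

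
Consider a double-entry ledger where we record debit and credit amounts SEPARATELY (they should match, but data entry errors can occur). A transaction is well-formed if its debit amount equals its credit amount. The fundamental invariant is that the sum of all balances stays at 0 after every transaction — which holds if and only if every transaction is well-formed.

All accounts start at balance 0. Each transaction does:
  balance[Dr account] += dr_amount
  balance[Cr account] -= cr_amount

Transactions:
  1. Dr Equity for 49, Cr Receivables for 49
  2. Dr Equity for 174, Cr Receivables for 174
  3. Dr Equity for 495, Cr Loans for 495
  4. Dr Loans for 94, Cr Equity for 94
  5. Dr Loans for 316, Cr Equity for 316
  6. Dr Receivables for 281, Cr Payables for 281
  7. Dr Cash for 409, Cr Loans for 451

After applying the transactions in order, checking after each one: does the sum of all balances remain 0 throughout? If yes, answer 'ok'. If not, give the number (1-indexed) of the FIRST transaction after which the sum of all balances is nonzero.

After txn 1: dr=49 cr=49 sum_balances=0
After txn 2: dr=174 cr=174 sum_balances=0
After txn 3: dr=495 cr=495 sum_balances=0
After txn 4: dr=94 cr=94 sum_balances=0
After txn 5: dr=316 cr=316 sum_balances=0
After txn 6: dr=281 cr=281 sum_balances=0
After txn 7: dr=409 cr=451 sum_balances=-42

Answer: 7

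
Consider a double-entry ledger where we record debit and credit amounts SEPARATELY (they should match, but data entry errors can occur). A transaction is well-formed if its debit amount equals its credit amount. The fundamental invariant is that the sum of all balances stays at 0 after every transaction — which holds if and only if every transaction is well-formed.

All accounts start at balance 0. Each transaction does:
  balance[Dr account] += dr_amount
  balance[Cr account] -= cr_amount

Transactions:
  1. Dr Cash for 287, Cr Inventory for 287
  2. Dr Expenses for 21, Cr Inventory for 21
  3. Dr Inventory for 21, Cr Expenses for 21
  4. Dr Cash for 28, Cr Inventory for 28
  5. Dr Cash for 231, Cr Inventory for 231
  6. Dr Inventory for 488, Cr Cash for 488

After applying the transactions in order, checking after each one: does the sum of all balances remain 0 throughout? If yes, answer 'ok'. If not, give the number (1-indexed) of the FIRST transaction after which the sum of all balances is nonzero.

After txn 1: dr=287 cr=287 sum_balances=0
After txn 2: dr=21 cr=21 sum_balances=0
After txn 3: dr=21 cr=21 sum_balances=0
After txn 4: dr=28 cr=28 sum_balances=0
After txn 5: dr=231 cr=231 sum_balances=0
After txn 6: dr=488 cr=488 sum_balances=0

Answer: ok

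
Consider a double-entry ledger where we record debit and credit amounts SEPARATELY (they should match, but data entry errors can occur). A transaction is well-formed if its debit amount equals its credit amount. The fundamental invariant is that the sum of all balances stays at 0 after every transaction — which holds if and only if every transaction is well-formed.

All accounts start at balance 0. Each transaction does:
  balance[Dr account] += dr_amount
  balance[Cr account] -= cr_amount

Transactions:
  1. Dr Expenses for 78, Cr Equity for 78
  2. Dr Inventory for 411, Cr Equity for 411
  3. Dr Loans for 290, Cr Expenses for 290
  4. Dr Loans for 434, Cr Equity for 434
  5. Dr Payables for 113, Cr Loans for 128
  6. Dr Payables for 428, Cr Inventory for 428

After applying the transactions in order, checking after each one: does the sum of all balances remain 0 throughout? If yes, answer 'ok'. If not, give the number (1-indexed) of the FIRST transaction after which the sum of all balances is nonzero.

Answer: 5

Derivation:
After txn 1: dr=78 cr=78 sum_balances=0
After txn 2: dr=411 cr=411 sum_balances=0
After txn 3: dr=290 cr=290 sum_balances=0
After txn 4: dr=434 cr=434 sum_balances=0
After txn 5: dr=113 cr=128 sum_balances=-15
After txn 6: dr=428 cr=428 sum_balances=-15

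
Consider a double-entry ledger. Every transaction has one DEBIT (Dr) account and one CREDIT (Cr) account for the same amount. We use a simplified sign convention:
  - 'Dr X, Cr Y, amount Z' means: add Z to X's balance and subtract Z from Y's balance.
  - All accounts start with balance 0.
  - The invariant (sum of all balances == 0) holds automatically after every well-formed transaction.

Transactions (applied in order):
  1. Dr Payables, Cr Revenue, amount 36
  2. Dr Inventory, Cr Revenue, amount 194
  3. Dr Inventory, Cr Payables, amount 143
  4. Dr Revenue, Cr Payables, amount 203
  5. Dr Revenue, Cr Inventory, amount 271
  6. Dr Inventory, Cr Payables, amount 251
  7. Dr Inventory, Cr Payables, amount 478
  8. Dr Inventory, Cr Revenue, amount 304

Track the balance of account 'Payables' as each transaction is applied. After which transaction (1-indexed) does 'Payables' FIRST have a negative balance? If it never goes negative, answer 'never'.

After txn 1: Payables=36
After txn 2: Payables=36
After txn 3: Payables=-107

Answer: 3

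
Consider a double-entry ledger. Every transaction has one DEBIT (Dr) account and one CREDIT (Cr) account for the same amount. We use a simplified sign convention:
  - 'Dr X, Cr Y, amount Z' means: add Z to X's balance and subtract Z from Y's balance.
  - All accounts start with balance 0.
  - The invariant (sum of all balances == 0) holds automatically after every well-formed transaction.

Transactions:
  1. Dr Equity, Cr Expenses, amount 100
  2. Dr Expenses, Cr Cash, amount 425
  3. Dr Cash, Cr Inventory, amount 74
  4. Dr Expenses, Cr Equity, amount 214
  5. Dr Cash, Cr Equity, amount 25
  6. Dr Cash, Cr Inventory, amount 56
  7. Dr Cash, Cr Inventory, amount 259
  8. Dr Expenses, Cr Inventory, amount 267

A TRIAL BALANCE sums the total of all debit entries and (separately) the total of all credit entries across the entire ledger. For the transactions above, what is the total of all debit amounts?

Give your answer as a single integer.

Answer: 1420

Derivation:
Txn 1: debit+=100
Txn 2: debit+=425
Txn 3: debit+=74
Txn 4: debit+=214
Txn 5: debit+=25
Txn 6: debit+=56
Txn 7: debit+=259
Txn 8: debit+=267
Total debits = 1420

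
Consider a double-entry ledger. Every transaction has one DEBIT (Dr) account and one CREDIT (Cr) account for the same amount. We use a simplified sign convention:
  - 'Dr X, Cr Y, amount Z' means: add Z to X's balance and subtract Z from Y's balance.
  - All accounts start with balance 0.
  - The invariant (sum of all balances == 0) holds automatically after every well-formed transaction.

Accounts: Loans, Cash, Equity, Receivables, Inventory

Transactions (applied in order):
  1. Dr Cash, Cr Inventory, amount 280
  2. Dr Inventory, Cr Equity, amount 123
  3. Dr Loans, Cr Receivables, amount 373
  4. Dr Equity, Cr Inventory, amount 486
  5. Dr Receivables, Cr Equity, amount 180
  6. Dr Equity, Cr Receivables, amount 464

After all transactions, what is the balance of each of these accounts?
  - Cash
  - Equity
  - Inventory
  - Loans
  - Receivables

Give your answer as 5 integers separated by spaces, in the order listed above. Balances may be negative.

Answer: 280 647 -643 373 -657

Derivation:
After txn 1 (Dr Cash, Cr Inventory, amount 280): Cash=280 Inventory=-280
After txn 2 (Dr Inventory, Cr Equity, amount 123): Cash=280 Equity=-123 Inventory=-157
After txn 3 (Dr Loans, Cr Receivables, amount 373): Cash=280 Equity=-123 Inventory=-157 Loans=373 Receivables=-373
After txn 4 (Dr Equity, Cr Inventory, amount 486): Cash=280 Equity=363 Inventory=-643 Loans=373 Receivables=-373
After txn 5 (Dr Receivables, Cr Equity, amount 180): Cash=280 Equity=183 Inventory=-643 Loans=373 Receivables=-193
After txn 6 (Dr Equity, Cr Receivables, amount 464): Cash=280 Equity=647 Inventory=-643 Loans=373 Receivables=-657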